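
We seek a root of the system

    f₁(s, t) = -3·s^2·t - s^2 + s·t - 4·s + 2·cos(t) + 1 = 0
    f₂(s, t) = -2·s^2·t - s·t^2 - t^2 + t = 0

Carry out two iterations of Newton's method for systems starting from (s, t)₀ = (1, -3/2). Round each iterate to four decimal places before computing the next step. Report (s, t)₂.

(1.4623, -1.3197)

At (1, -3/2): F = (-0.858526, -3.0000).
Jacobian J = [[-6·s·t - 2·s + t - 4, -3·s^2 + s - 2·sin(t)], [-4·s·t - t^2, -2·s^2 - 2·s·t - 2·t + 1]].
At the point, J = [[1.5000, -0.005010], [3.7500, 5.0000]] (det J = 7.518788).
Solving J·Δ = −F gives Δ = (0.5729, 0.1703).
Then the next iterate is (s, t)₁ = (1.5729, -1.3297).
Round to (1.5729, -1.3297) and repeat: F = (0.489526, 0.700544), J = [[4.073411, -3.906990], [6.597838, 2.894341]].
Δ = (-0.1106, 0.0100), so (s, t)₂ = (1.4623, -1.3197).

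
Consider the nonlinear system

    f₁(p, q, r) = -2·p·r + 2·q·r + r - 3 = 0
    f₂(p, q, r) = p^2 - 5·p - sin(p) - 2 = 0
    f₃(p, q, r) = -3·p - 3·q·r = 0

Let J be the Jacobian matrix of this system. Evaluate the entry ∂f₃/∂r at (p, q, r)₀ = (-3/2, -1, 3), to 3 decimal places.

∂f₃/∂r = -3·q.
At (-3/2, -1, 3) this is 3.000.

3.000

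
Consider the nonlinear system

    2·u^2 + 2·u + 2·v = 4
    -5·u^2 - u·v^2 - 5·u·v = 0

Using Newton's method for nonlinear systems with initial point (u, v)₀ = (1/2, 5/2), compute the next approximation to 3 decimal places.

At (1/2, 5/2): F = (2.500, -10.625).
Jacobian J = [[4·u + 2, 2], [-10·u - v^2 - 5·v, -2·u·v - 5·u]].
At the point, J = [[4.000, 2.000], [-23.750, -5.000]] (det J = 27.500).
Solving J·Δ = −F gives Δ = (-0.318, -0.614).
Then the next iterate is (u, v)₁ = (0.182, 1.886).

(0.182, 1.886)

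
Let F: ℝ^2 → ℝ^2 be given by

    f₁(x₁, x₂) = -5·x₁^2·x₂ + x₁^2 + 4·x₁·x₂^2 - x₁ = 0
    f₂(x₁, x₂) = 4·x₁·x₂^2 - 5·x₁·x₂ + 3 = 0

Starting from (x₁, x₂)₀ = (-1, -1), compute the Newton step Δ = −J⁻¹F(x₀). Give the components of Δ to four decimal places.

At (-1, -1): F = (3.0000, -6.0000).
Jacobian J = [[-10·x₁·x₂ + 2·x₁ + 4·x₂^2 - 1, -5·x₁^2 + 8·x₁·x₂], [4·x₂^2 - 5·x₂, 8·x₁·x₂ - 5·x₁]].
At the point, J = [[-9.0000, 3.0000], [9.0000, 13.0000]] (det J = -144.0000).
Solving J·Δ = −F gives Δ = (0.3958, 0.1875).

(0.3958, 0.1875)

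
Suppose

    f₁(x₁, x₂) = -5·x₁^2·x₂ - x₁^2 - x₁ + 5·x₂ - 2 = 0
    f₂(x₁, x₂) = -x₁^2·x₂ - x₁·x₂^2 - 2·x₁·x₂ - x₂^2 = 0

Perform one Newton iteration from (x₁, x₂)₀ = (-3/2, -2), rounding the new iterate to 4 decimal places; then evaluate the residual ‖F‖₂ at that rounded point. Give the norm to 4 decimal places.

2163.3670

At (-3/2, -2): F = (9.7500, 0.5000).
Jacobian J = [[-10·x₁·x₂ - 2·x₁ - 1, -5·x₁^2 + 5], [-2·x₁·x₂ - x₂^2 - 2·x₂, -x₁^2 - 2·x₁·x₂ - 2·x₁ - 2·x₂]].
At the point, J = [[-28.0000, -6.2500], [-6.0000, -1.2500]] (det J = -2.5000).
Solving J·Δ = −F gives Δ = (-3.6250, 17.8000).
Then the next iterate is (x₁, x₂)₁ = (-5.1250, 15.8000).
Re-evaluating at (-5.1250, 15.8000): F = (-2019.1250, 776.718125), so ‖F‖₂ = 2163.3670.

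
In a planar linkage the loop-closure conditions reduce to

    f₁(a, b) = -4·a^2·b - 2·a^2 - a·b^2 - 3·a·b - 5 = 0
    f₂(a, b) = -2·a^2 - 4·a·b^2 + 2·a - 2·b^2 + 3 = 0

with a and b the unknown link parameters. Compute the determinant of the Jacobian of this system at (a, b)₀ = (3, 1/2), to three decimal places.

J = [[-8·a·b - 4·a - b^2 - 3·b, -4·a^2 - 2·a·b - 3·a], [-4·a - 4·b^2 + 2, -8·a·b - 4·b]].
At the point, J = [[-25.750, -48.000], [-11.000, -14.000]].
det J = -167.500.

-167.500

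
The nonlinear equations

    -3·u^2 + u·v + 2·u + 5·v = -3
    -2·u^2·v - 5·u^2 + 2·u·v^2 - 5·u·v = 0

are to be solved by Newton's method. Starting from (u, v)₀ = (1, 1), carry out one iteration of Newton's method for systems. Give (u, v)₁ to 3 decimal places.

At (1, 1): F = (8.000, -10.000).
Jacobian J = [[-6·u + v + 2, u + 5], [-4·u·v - 10·u + 2·v^2 - 5·v, -2·u^2 + 4·u·v - 5·u]].
At the point, J = [[-3.000, 6.000], [-17.000, -3.000]] (det J = 111.000).
Solving J·Δ = −F gives Δ = (-0.324, -1.495).
Then the next iterate is (u, v)₁ = (0.676, -0.495).

(0.676, -0.495)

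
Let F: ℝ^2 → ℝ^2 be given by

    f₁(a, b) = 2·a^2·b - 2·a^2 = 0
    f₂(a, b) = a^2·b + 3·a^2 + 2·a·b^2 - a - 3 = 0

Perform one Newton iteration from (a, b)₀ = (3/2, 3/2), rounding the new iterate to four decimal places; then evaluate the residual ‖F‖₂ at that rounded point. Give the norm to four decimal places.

At (3/2, 3/2): F = (2.2500, 12.3750).
Jacobian J = [[4·a·b - 4·a, 2·a^2], [2·a·b + 6·a + 2·b^2 - 1, a^2 + 4·a·b]].
At the point, J = [[3.0000, 4.5000], [17.0000, 11.2500]] (det J = -42.7500).
Solving J·Δ = −F gives Δ = (-0.7105, -0.0263).
Then the next iterate is (a, b)₁ = (0.7895, 1.4737).
Re-evaluating at (0.7895, 1.4737): F = (0.590524, 2.428262), so ‖F‖₂ = 2.4990.

2.4990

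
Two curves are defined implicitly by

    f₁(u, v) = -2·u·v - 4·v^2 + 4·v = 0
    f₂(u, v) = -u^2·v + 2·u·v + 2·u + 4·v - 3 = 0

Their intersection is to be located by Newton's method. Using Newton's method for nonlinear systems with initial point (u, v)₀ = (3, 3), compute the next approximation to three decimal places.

(3.429, 1.286)

At (3, 3): F = (-42.000, 6.000).
Jacobian J = [[-2·v, -2·u - 8·v + 4], [-2·u·v + 2·v + 2, -u^2 + 2·u + 4]].
At the point, J = [[-6.000, -26.000], [-10.000, 1.000]] (det J = -266.000).
Solving J·Δ = −F gives Δ = (0.429, -1.714).
Then the next iterate is (u, v)₁ = (3.429, 1.286).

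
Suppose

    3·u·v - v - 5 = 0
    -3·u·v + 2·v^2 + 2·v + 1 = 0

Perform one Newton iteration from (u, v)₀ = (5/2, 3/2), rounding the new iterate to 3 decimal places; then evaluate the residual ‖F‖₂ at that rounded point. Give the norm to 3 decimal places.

At (5/2, 3/2): F = (4.750, -2.750).
Jacobian J = [[3·v, 3·u - 1], [-3·v, -3·u + 4·v + 2]].
At the point, J = [[4.500, 6.500], [-4.500, 0.500]] (det J = 31.500).
Solving J·Δ = −F gives Δ = (-0.643, -0.286).
Then the next iterate is (u, v)₁ = (1.857, 1.214).
Re-evaluating at (1.857, 1.214): F = (0.54919, -0.38760), so ‖F‖₂ = 0.672.

0.672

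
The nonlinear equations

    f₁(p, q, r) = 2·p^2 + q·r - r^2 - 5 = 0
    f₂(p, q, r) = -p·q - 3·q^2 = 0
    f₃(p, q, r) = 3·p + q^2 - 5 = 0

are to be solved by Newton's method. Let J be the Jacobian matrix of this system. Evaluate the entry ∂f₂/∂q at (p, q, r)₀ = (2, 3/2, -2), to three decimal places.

∂f₂/∂q = -p - 6·q.
At (2, 3/2, -2) this is -11.000.

-11.000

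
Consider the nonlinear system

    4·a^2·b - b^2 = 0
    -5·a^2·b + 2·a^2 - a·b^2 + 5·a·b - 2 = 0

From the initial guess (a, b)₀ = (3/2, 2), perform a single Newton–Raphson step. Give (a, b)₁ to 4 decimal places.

At (3/2, 2): F = (14.0000, -11.0000).
Jacobian J = [[8·a·b, 4·a^2 - 2·b], [-10·a·b + 4·a - b^2 + 5·b, -5·a^2 - 2·a·b + 5·a]].
At the point, J = [[24.0000, 5.0000], [-18.0000, -9.7500]] (det J = -144.0000).
Solving J·Δ = −F gives Δ = (-0.5660, -0.0833).
Then the next iterate is (a, b)₁ = (0.9340, 1.9167).

(0.9340, 1.9167)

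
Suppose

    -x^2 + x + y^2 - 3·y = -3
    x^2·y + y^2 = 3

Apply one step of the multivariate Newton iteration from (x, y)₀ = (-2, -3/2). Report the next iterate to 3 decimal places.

(-1.104, -0.128)

At (-2, -3/2): F = (3.750, -6.750).
Jacobian J = [[-2·x + 1, 2·y - 3], [2·x·y, x^2 + 2·y]].
At the point, J = [[5.000, -6.000], [6.000, 1.000]] (det J = 41.000).
Solving J·Δ = −F gives Δ = (0.896, 1.372).
Then the next iterate is (x, y)₁ = (-1.104, -0.128).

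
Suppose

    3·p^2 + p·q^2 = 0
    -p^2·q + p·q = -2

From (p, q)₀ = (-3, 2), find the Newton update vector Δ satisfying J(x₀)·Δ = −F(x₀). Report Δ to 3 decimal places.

At (-3, 2): F = (15.000, -22.000).
Jacobian J = [[6·p + q^2, 2·p·q], [-2·p·q + q, -p^2 + p]].
At the point, J = [[-14.000, -12.000], [14.000, -12.000]] (det J = 336.000).
Solving J·Δ = −F gives Δ = (1.321, -0.292).

(1.321, -0.292)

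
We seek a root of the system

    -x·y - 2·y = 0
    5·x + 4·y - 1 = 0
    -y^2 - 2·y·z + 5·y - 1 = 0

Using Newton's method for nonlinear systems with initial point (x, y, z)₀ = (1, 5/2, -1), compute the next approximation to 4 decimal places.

At (1, 5/2, -1): F = (-7.5000, 14.0000, 10.2500).
Jacobian J = [[-y, -x - 2, 0], [5, 4, 0], [0, -2·y - 2·z + 5, -2·y]].
At the point, J = [[-2.5000, -3.0000, 0.0000], [5.0000, 4.0000, 0.0000], [0.0000, 2.0000, -5.0000]] (det J = -25.0000).
Solving J·Δ = −F gives Δ = (-2.4000, -0.5000, 1.8500).
Then the next iterate is (x, y, z)₁ = (-1.4000, 2.0000, 0.8500).

(-1.4000, 2.0000, 0.8500)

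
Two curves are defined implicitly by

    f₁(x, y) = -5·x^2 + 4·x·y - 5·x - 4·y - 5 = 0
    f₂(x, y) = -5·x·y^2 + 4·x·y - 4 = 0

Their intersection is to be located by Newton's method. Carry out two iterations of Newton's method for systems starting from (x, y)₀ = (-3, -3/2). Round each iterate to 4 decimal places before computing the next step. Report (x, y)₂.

At (-3, -3/2): F = (-11.0000, 47.7500).
Jacobian J = [[-10·x + 4·y - 5, 4·x - 4], [-5·y^2 + 4·y, -10·x·y + 4·x]].
At the point, J = [[19.0000, -16.0000], [-17.2500, -57.0000]] (det J = -1359.0000).
Solving J·Δ = −F gives Δ = (1.0235, 0.5280).
Then the next iterate is (x, y)₁ = (-1.9765, -0.9720).
Round to (-1.9765, -0.9720) and repeat: F = (-3.077629, 13.021460), J = [[10.8770, -11.9060], [-8.611920, -27.117580]].
Δ = (0.6000, 0.2896), so (x, y)₂ = (-1.3765, -0.6824).

(-1.3765, -0.6824)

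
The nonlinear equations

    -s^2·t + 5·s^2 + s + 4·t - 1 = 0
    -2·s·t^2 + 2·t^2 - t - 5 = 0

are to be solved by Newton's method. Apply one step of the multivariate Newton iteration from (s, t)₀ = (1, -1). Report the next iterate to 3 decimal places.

At (1, -1): F = (2.000, -4.000).
Jacobian J = [[-2·s·t + 10·s + 1, -s^2 + 4], [-2·t^2, -4·s·t + 4·t - 1]].
At the point, J = [[13.000, 3.000], [-2.000, -1.000]] (det J = -7.000).
Solving J·Δ = −F gives Δ = (1.429, -6.857).
Then the next iterate is (s, t)₁ = (2.429, -7.857).

(2.429, -7.857)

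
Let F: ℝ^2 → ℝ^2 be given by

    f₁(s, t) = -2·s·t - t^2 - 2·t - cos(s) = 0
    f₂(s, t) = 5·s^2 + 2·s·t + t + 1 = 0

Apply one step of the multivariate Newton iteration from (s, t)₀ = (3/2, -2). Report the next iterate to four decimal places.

(0.5975, -0.5807)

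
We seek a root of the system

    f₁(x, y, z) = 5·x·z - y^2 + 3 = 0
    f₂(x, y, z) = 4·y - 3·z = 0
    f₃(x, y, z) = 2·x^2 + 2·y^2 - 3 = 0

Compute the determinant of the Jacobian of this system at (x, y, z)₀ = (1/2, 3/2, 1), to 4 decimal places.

88.0000

J = [[5·z, -2·y, 5·x], [0, 4, -3], [4·x, 4·y, 0]].
At the point, J = [[5.0000, -3.0000, 2.5000], [0.0000, 4.0000, -3.0000], [2.0000, 6.0000, 0.0000]].
det J = 88.0000.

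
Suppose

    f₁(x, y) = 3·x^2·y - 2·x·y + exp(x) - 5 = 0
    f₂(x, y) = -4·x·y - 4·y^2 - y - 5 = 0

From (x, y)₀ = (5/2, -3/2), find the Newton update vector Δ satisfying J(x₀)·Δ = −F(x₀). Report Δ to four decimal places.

(-0.5324, 0.6943)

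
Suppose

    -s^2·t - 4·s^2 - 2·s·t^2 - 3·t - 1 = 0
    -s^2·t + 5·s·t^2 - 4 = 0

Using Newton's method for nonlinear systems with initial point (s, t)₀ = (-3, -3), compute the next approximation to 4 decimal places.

(0.3426, -2.7315)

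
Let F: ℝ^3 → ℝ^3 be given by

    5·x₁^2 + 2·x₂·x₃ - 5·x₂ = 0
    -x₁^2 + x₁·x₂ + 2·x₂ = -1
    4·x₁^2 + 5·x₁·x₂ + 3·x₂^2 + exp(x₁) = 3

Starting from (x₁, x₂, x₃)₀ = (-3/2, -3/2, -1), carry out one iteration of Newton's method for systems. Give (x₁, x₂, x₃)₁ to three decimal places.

(-0.118, -1.647, -0.319)

At (-3/2, -3/2, -1): F = (21.750, -2.000, 24.22313).
Jacobian J = [[10·x₁, 2·x₃ - 5, 2·x₂], [-2·x₁ + x₂, x₁ + 2, 0], [8·x₁ + 5·x₂ + exp(x₁), 5·x₁ + 6·x₂, 0]].
At the point, J = [[-15.000, -7.000, -3.000], [1.500, 0.500, 0.000], [-19.27687, -16.500, 0.000]] (det J = 45.33470).
Solving J·Δ = −F gives Δ = (1.382, -0.147, 0.681).
Then the next iterate is (x₁, x₂, x₃)₁ = (-0.118, -1.647, -0.319).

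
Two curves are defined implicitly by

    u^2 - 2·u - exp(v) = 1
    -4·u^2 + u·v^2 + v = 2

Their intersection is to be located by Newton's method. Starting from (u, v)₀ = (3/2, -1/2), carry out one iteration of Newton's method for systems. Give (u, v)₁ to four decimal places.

(0.7698, -5.5892)

At (3/2, -1/2): F = (-2.356531, -11.1250).
Jacobian J = [[2·u - 2, -exp(v)], [-8·u + v^2, 2·u·v + 1]].
At the point, J = [[1.0000, -0.606531], [-11.7500, -0.5000]] (det J = -7.626735).
Solving J·Δ = −F gives Δ = (-0.7302, -5.0892).
Then the next iterate is (u, v)₁ = (0.7698, -5.5892).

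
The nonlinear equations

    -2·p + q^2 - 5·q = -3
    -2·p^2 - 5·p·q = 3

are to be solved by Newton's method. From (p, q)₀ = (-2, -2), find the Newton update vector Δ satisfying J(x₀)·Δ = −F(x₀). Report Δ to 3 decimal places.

(0.486, 2.225)

At (-2, -2): F = (21.000, -31.000).
Jacobian J = [[-2, 2·q - 5], [-4·p - 5·q, -5·p]].
At the point, J = [[-2.000, -9.000], [18.000, 10.000]] (det J = 142.000).
Solving J·Δ = −F gives Δ = (0.486, 2.225).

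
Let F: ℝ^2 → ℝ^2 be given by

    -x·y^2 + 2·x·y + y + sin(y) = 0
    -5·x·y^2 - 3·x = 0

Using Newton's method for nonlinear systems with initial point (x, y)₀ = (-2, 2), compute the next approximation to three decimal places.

At (-2, 2): F = (2.90930, 46.000).
Jacobian J = [[-y^2 + 2·y, -2·x·y + 2·x + cos(y) + 1], [-5·y^2 - 3, -10·x·y]].
At the point, J = [[0.000, 4.58385], [-23.000, 40.000]] (det J = 105.42862).
Solving J·Δ = −F gives Δ = (0.896, -0.635).
Then the next iterate is (x, y)₁ = (-1.104, 1.365).

(-1.104, 1.365)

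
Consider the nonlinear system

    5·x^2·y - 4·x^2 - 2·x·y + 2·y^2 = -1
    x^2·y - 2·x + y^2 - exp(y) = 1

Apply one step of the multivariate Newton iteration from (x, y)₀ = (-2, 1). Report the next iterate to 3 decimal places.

(-1.246, 0.769)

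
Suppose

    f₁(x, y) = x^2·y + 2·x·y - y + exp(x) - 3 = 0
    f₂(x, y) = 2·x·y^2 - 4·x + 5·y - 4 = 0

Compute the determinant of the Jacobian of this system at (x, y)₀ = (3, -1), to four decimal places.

-56.5988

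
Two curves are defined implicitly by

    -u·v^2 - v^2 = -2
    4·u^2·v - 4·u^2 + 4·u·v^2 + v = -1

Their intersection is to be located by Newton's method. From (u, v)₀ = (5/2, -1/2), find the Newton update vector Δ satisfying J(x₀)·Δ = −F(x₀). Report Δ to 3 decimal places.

(-1.423, -0.423)

At (5/2, -1/2): F = (1.125, -34.500).
Jacobian J = [[-v^2, -2·u·v - 2·v], [8·u·v - 8·u + 4·v^2, 4·u^2 + 8·u·v + 1]].
At the point, J = [[-0.250, 3.500], [-29.000, 16.000]] (det J = 97.500).
Solving J·Δ = −F gives Δ = (-1.423, -0.423).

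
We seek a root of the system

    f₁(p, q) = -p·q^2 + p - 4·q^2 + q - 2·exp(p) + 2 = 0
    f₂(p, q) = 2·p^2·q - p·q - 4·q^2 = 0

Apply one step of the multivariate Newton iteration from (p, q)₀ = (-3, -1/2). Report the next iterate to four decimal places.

At (-3, -1/2): F = (-1.849574, -11.5000).
Jacobian J = [[-q^2 - 2·exp(p) + 1, -2·p·q - 8·q + 1], [4·p·q - q, 2·p^2 - p - 8·q]].
At the point, J = [[0.650426, 2.0000], [6.5000, 25.0000]] (det J = 3.260647).
Solving J·Δ = −F gives Δ = (7.1272, -1.3931).
Then the next iterate is (p, q)₁ = (4.1272, -1.8931).

(4.1272, -1.8931)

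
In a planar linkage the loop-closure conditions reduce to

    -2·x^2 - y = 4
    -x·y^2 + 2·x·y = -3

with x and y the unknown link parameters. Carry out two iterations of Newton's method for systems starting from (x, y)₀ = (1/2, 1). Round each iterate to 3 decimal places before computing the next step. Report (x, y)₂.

At (1/2, 1): F = (-5.500, 3.500).
Jacobian J = [[-4·x, -1], [-y^2 + 2·y, -2·x·y + 2·x]].
At the point, J = [[-2.000, -1.000], [1.000, 0.000]] (det J = 1.000).
Solving J·Δ = −F gives Δ = (-3.500, 1.500).
Then the next iterate is (x, y)₁ = (-3.000, 2.500).
Round to (-3.000, 2.500) and repeat: F = (-24.500, 6.750), J = [[12.000, -1.000], [-1.250, 9.000]].
Δ = (2.002, -0.472), so (x, y)₂ = (-0.998, 2.028).

(-0.998, 2.028)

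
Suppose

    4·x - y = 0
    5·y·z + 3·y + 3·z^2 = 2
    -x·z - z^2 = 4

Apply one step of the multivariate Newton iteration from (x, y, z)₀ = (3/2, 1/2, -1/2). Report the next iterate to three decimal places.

(-2.000, -8.000, -11.000)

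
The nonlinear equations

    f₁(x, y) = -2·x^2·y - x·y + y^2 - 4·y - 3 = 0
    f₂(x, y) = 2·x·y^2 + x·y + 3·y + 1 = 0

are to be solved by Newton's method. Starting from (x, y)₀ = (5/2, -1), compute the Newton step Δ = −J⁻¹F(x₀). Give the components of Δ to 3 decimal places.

(-2.316, -0.404)

At (5/2, -1): F = (17.000, 0.500).
Jacobian J = [[-4·x·y - y, -2·x^2 - x + 2·y - 4], [2·y^2 + y, 4·x·y + x + 3]].
At the point, J = [[11.000, -21.000], [1.000, -4.500]] (det J = -28.500).
Solving J·Δ = −F gives Δ = (-2.316, -0.404).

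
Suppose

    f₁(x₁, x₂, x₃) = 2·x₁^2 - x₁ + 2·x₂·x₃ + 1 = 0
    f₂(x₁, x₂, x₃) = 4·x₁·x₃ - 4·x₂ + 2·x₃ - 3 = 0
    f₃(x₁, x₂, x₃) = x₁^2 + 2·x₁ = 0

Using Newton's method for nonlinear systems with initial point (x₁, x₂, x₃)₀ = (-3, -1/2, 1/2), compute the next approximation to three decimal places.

(-2.250, -9.214, 3.536)

At (-3, -1/2, 1/2): F = (21.500, -6.000, 3.000).
Jacobian J = [[4·x₁ - 1, 2·x₃, 2·x₂], [4·x₃, -4, 4·x₁ + 2], [2·x₁ + 2, 0, 0]].
At the point, J = [[-13.000, 1.000, -1.000], [2.000, -4.000, -10.000], [-4.000, 0.000, 0.000]] (det J = 56.000).
Solving J·Δ = −F gives Δ = (0.750, -8.714, 3.036).
Then the next iterate is (x₁, x₂, x₃)₁ = (-2.250, -9.214, 3.536).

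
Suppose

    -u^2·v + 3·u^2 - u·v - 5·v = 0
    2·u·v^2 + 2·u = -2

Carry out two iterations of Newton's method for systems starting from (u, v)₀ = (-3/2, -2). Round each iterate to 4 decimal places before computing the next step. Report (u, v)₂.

(-0.2359, -0.0708)

At (-3/2, -2): F = (18.2500, -13.0000).
Jacobian J = [[-2·u·v + 6·u - v, -u^2 - u - 5], [2·v^2 + 2, 4·u·v]].
At the point, J = [[-13.0000, -5.7500], [10.0000, 12.0000]] (det J = -98.5000).
Solving J·Δ = −F gives Δ = (1.4645, -0.1371).
Then the next iterate is (u, v)₁ = (-0.0355, -2.1371).
Round to (-0.0355, -2.1371) and repeat: F = (10.616107, 1.604729), J = [[1.772366, -4.965760], [11.134393, 0.303468]].
Δ = (-0.2004, 2.0663), so (u, v)₂ = (-0.2359, -0.0708).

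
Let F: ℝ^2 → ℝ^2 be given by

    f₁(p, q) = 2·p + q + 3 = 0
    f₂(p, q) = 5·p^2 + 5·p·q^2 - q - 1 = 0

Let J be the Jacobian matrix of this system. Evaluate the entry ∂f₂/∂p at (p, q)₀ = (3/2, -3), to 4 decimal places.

60.0000

∂f₂/∂p = 10·p + 5·q^2.
At (3/2, -3) this is 60.0000.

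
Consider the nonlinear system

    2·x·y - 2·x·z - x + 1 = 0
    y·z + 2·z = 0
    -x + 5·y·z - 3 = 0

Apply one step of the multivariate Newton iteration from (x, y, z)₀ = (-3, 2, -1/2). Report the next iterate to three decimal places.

(-2.024, 1.220, -0.098)

At (-3, 2, -1/2): F = (-11.000, -2.000, -5.000).
Jacobian J = [[2·y - 2·z - 1, 2·x, -2·x], [0, z, y + 2], [-1, 5·z, 5·y]].
At the point, J = [[4.000, -6.000, 6.000], [0.000, -0.500, 4.000], [-1.000, -2.500, 10.000]] (det J = 41.000).
Solving J·Δ = −F gives Δ = (0.976, -0.780, 0.402).
Then the next iterate is (x, y, z)₁ = (-2.024, 1.220, -0.098).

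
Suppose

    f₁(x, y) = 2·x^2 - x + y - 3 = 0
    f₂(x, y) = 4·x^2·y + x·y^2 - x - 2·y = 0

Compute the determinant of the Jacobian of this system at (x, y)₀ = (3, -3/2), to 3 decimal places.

J = [[4·x - 1, 1], [8·x·y + y^2 - 1, 4·x^2 + 2·x·y - 2]].
At the point, J = [[11.000, 1.000], [-34.750, 25.000]].
det J = 309.750.

309.750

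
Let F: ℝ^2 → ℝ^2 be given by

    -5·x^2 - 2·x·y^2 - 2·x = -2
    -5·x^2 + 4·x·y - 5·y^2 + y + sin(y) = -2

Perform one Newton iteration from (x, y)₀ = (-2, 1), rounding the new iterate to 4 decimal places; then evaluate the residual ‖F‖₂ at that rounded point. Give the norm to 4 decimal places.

7.0511

At (-2, 1): F = (-10.0000, -29.158529).
Jacobian J = [[-10·x - 2·y^2 - 2, -4·x·y], [-10·x + 4·y, 4·x - 10·y + cos(y) + 1]].
At the point, J = [[16.0000, 8.0000], [24.0000, -16.459698]] (det J = -455.355163).
Solving J·Δ = −F gives Δ = (0.8737, -0.4975).
Then the next iterate is (x, y)₁ = (-1.1263, 0.5025).
Re-evaluating at (-1.1263, 0.5025): F = (-1.521363, -6.885035), so ‖F‖₂ = 7.0511.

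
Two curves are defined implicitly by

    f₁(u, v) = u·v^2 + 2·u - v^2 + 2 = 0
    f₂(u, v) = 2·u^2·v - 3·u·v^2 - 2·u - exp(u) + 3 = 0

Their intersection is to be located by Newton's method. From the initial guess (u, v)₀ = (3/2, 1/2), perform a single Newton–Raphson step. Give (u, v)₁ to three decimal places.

At (3/2, 1/2): F = (5.125, -3.35669).
Jacobian J = [[v^2 + 2, 2·u·v - 2·v], [4·u·v - 3·v^2 - exp(u) - 2, 2·u^2 - 6·u·v]].
At the point, J = [[2.250, 0.500], [-4.23169, 0.000]] (det J = 2.11584).
Solving J·Δ = −F gives Δ = (-0.793, -6.680).
Then the next iterate is (u, v)₁ = (0.707, -6.180).

(0.707, -6.180)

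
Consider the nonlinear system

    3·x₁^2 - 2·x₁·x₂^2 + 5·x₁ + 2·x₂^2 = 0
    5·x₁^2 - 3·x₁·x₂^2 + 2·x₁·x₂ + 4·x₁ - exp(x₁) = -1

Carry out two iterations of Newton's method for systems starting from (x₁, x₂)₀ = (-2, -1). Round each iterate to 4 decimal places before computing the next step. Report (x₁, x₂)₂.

(-0.4037, -0.9671)

At (-2, -1): F = (8.0000, 22.864665).
Jacobian J = [[6·x₁ - 2·x₂^2 + 5, -4·x₁·x₂ + 4·x₂], [10·x₁ - 3·x₂^2 + 2·x₂ - exp(x₁) + 4, -6·x₁·x₂ + 2·x₁]].
At the point, J = [[-9.0000, -12.0000], [-21.135335, -16.0000]] (det J = -109.624023).
Solving J·Δ = −F gives Δ = (1.3353, -0.3348).
Then the next iterate is (x₁, x₂)₁ = (-0.6647, -1.3348).
Round to (-0.6647, -1.3348) and repeat: F = (3.933940, 5.363256), J = [[-2.551582, -8.888166], [-11.176101, -6.652849]].
Δ = (0.2610, 0.3677), so (x₁, x₂)₂ = (-0.4037, -0.9671).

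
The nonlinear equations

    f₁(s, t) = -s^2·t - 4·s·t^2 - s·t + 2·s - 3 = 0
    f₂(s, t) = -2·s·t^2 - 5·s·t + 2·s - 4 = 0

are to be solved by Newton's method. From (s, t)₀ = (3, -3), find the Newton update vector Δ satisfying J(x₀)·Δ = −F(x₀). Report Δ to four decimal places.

(-4.8310, 0.1033)

At (3, -3): F = (-69.0000, -7.0000).
Jacobian J = [[-2·s·t - 4·t^2 - t + 2, -s^2 - 8·s·t - s], [-2·t^2 - 5·t + 2, -4·s·t - 5·s]].
At the point, J = [[-13.0000, 60.0000], [-1.0000, 21.0000]] (det J = -213.0000).
Solving J·Δ = −F gives Δ = (-4.8310, 0.1033).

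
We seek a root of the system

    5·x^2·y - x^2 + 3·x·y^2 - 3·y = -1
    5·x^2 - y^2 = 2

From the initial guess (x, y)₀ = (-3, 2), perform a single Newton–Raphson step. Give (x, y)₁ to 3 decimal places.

(-1.868, 3.259)

At (-3, 2): F = (40.000, 39.000).
Jacobian J = [[10·x·y - 2·x + 3·y^2, 5·x^2 + 6·x·y - 3], [10·x, -2·y]].
At the point, J = [[-42.000, 6.000], [-30.000, -4.000]] (det J = 348.000).
Solving J·Δ = −F gives Δ = (1.132, 1.259).
Then the next iterate is (x, y)₁ = (-1.868, 3.259).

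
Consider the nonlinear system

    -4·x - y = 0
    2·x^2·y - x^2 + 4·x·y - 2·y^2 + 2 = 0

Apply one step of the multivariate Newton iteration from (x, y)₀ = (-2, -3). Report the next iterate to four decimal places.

(1.5000, -6.0000)

At (-2, -3): F = (11.0000, -20.0000).
Jacobian J = [[-4, -1], [4·x·y - 2·x + 4·y, 2·x^2 + 4·x - 4·y]].
At the point, J = [[-4.0000, -1.0000], [16.0000, 12.0000]] (det J = -32.0000).
Solving J·Δ = −F gives Δ = (3.5000, -3.0000).
Then the next iterate is (x, y)₁ = (1.5000, -6.0000).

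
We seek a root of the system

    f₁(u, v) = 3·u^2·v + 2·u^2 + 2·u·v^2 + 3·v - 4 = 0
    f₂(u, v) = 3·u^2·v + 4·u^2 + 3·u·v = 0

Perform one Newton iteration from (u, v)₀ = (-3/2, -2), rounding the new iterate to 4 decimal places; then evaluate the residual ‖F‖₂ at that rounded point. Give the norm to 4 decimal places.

At (-3/2, -2): F = (-31.0000, 4.5000).
Jacobian J = [[6·u·v + 4·u + 2·v^2, 3·u^2 + 4·u·v + 3], [6·u·v + 8·u + 3·v, 3·u^2 + 3·u]].
At the point, J = [[20.0000, 21.7500], [0.0000, 2.2500]] (det J = 45.0000).
Solving J·Δ = −F gives Δ = (3.7250, -2.0000).
Then the next iterate is (u, v)₁ = (2.2250, -4.0000).
Re-evaluating at (2.2250, -4.0000): F = (5.693750, -66.3050), so ‖F‖₂ = 66.5490.

66.5490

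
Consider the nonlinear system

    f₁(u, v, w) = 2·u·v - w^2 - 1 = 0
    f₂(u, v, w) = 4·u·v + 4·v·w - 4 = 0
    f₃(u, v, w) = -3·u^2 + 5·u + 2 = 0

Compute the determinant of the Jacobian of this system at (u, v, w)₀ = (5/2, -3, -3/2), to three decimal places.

720.000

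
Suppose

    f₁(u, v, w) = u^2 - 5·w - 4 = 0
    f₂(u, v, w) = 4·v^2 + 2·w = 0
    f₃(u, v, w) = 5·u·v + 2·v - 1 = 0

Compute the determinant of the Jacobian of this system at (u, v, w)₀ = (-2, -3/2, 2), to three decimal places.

386.000

J = [[2·u, 0, -5], [0, 8·v, 2], [5·v, 5·u + 2, 0]].
At the point, J = [[-4.000, 0.000, -5.000], [0.000, -12.000, 2.000], [-7.500, -8.000, 0.000]].
det J = 386.000.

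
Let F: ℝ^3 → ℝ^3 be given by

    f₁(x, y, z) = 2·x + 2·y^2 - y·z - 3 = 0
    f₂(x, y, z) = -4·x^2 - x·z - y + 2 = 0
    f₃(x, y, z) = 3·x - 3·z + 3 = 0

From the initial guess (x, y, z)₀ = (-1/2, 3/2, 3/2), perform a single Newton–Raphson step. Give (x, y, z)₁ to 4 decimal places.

At (-1/2, 3/2, 3/2): F = (-1.7500, 0.2500, -3.0000).
Jacobian J = [[2, 4·y - z, -y], [-8·x - z, -1, -x], [3, 0, -3]].
At the point, J = [[2.0000, 4.5000, -1.5000], [2.5000, -1.0000, 0.5000], [3.0000, 0.0000, -3.0000]] (det J = 42.0000).
Solving J·Δ = −F gives Δ = (0.0982, 0.0446, -0.9018).
Then the next iterate is (x, y, z)₁ = (-0.4018, 1.5446, 0.5982).

(-0.4018, 1.5446, 0.5982)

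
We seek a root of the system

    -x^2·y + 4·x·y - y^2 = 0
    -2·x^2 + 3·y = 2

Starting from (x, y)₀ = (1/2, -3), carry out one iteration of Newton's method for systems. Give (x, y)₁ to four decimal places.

At (1/2, -3): F = (-14.2500, -11.5000).
Jacobian J = [[-2·x·y + 4·y, -x^2 + 4·x - 2·y], [-4·x, 3]].
At the point, J = [[-9.0000, 7.7500], [-2.0000, 3.0000]] (det J = -11.5000).
Solving J·Δ = −F gives Δ = (4.0326, 6.5217).
Then the next iterate is (x, y)₁ = (4.5326, 3.5217).

(4.5326, 3.5217)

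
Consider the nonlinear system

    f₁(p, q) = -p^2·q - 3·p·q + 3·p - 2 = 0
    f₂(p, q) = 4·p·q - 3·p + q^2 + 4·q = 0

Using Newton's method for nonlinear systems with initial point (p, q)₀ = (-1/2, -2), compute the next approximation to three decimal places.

At (-1/2, -2): F = (-6.000, 1.500).
Jacobian J = [[-2·p·q - 3·q + 3, -p^2 - 3·p], [4·q - 3, 4·p + 2·q + 4]].
At the point, J = [[7.000, 1.250], [-11.000, -2.000]] (det J = -0.250).
Solving J·Δ = −F gives Δ = (40.500, -222.000).
Then the next iterate is (p, q)₁ = (40.000, -224.000).

(40.000, -224.000)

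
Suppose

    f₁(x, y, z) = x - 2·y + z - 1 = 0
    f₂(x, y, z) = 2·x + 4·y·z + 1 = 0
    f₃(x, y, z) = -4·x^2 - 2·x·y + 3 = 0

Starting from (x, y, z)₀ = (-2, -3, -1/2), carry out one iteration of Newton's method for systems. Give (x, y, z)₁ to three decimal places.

(-1.175, -1.287, -0.398)

At (-2, -3, -1/2): F = (2.500, 3.000, -25.000).
Jacobian J = [[1, -2, 1], [2, 4·z, 4·y], [-8·x - 2·y, -2·x, 0]].
At the point, J = [[1.000, -2.000, 1.000], [2.000, -2.000, -12.000], [22.000, 4.000, 0.000]] (det J = 628.000).
Solving J·Δ = −F gives Δ = (0.825, 1.713, 0.102).
Then the next iterate is (x, y, z)₁ = (-1.175, -1.287, -0.398).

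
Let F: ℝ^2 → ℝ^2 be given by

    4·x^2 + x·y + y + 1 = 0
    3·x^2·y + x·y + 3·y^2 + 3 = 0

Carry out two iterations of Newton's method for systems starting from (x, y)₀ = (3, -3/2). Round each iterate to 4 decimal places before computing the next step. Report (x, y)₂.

(1.3812, -3.3161)

At (3, -3/2): F = (31.0000, -35.2500).
Jacobian J = [[8·x + y, x + 1], [6·x·y + y, 3·x^2 + x + 6·y]].
At the point, J = [[22.5000, 4.0000], [-28.5000, 21.0000]] (det J = 586.5000).
Solving J·Δ = −F gives Δ = (-1.3504, -0.1541).
Then the next iterate is (x, y)₁ = (1.6496, -1.6541).
Round to (1.6496, -1.6541) and repeat: F = (7.502017, -5.023775), J = [[11.5427, 2.6496], [-18.025720, -0.111460]].
Δ = (-0.2684, -1.6620), so (x, y)₂ = (1.3812, -3.3161).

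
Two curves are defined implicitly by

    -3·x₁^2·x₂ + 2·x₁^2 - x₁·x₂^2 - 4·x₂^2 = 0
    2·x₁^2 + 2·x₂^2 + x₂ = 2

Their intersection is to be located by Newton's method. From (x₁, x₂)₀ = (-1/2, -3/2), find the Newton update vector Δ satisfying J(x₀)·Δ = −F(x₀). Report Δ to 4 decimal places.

At (-1/2, -3/2): F = (-6.2500, 1.5000).
Jacobian J = [[-6·x₁·x₂ + 4·x₁ - x₂^2, -3·x₁^2 - 2·x₁·x₂ - 8·x₂], [4·x₁, 4·x₂ + 1]].
At the point, J = [[-8.7500, 9.7500], [-2.0000, -5.0000]] (det J = 63.2500).
Solving J·Δ = −F gives Δ = (-0.2628, 0.4051).

(-0.2628, 0.4051)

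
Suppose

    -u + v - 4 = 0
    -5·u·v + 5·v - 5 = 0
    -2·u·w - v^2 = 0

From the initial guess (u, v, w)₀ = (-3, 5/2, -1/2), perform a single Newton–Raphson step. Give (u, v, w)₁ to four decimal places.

At (-3, 5/2, -1/2): F = (1.5000, 45.0000, -9.2500).
Jacobian J = [[-1, 1, 0], [-5·v, -5·u + 5, 0], [-2·w, -2·v, -2·u]].
At the point, J = [[-1.0000, 1.0000, 0.0000], [-12.5000, 20.0000, 0.0000], [1.0000, -5.0000, 6.0000]] (det J = -45.0000).
Solving J·Δ = −F gives Δ = (-2.0000, -3.5000, -1.0417).
Then the next iterate is (u, v, w)₁ = (-5.0000, -1.0000, -1.5417).

(-5.0000, -1.0000, -1.5417)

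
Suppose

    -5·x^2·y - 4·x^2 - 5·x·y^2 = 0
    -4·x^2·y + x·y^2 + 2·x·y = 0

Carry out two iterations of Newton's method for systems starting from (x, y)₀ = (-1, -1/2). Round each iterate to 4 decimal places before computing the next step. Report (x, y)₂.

(-0.2222, -0.3603)

At (-1, -1/2): F = (-0.2500, 2.7500).
Jacobian J = [[-10·x·y - 8·x - 5·y^2, -5·x^2 - 10·x·y], [-8·x·y + y^2 + 2·y, -4·x^2 + 2·x·y + 2·x]].
At the point, J = [[1.7500, -10.0000], [-4.7500, -5.0000]] (det J = -56.2500).
Solving J·Δ = −F gives Δ = (0.5111, 0.0644).
Then the next iterate is (x, y)₁ = (-0.4889, -0.4356).
Round to (-0.4889, -0.4356) and repeat: F = (0.028337, 0.749636), J = [[0.832815, -3.324764], [-2.385171, -1.507963]].
Δ = (0.2667, 0.0753), so (x, y)₂ = (-0.2222, -0.3603).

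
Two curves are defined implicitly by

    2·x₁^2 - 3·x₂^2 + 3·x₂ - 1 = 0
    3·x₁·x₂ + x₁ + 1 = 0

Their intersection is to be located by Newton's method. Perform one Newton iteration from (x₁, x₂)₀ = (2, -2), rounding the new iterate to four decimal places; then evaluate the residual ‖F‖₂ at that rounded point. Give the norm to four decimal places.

3.1017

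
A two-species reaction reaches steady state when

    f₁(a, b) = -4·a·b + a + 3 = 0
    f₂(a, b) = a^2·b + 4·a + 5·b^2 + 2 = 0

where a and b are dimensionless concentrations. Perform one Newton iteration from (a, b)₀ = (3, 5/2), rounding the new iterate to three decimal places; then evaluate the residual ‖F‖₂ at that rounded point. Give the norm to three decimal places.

19.891

At (3, 5/2): F = (-24.000, 67.750).
Jacobian J = [[-4·b + 1, -4·a], [2·a·b + 4, a^2 + 10·b]].
At the point, J = [[-9.000, -12.000], [19.000, 34.000]] (det J = -78.000).
Solving J·Δ = −F gives Δ = (-0.038, -1.971).
Then the next iterate is (a, b)₁ = (2.962, 0.529).
Re-evaluating at (2.962, 0.529): F = (-0.30559, 19.88836), so ‖F‖₂ = 19.891.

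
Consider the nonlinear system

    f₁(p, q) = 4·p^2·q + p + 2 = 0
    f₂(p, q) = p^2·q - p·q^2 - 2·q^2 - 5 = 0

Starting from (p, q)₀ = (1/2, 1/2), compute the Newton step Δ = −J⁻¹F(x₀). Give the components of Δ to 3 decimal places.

(-0.179, -2.464)

At (1/2, 1/2): F = (3.000, -5.500).
Jacobian J = [[8·p·q + 1, 4·p^2], [2·p·q - q^2, p^2 - 2·p·q - 4·q]].
At the point, J = [[3.000, 1.000], [0.250, -2.250]] (det J = -7.000).
Solving J·Δ = −F gives Δ = (-0.179, -2.464).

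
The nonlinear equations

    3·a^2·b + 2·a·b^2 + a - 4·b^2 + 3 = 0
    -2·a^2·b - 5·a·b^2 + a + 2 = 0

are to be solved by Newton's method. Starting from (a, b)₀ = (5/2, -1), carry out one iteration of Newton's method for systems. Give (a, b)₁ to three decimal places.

(1.588, -0.922)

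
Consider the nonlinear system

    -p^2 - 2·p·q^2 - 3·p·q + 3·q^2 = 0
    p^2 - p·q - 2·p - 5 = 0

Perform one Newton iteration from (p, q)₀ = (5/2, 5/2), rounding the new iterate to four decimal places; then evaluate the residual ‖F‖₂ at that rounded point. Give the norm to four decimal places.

8.4207

At (5/2, 5/2): F = (-37.5000, -10.0000).
Jacobian J = [[-2·p - 2·q^2 - 3·q, -4·p·q - 3·p + 6·q], [2·p - q - 2, -p]].
At the point, J = [[-25.0000, -17.5000], [0.5000, -2.5000]] (det J = 71.2500).
Solving J·Δ = −F gives Δ = (1.1404, -3.7719).
Then the next iterate is (p, q)₁ = (3.6404, -1.2719).
Re-evaluating at (3.6404, -1.2719): F = (-6.287015, 5.601937), so ‖F‖₂ = 8.4207.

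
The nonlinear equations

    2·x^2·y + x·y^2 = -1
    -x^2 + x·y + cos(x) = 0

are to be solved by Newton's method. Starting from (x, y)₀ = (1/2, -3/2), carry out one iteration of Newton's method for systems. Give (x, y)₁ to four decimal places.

At (1/2, -3/2): F = (1.3750, -0.122417).
Jacobian J = [[4·x·y + y^2, 2·x^2 + 2·x·y], [-2·x + y - sin(x), x]].
At the point, J = [[-0.7500, -1.0000], [-2.979426, 0.5000]] (det J = -3.354426).
Solving J·Δ = −F gives Δ = (0.1685, 1.2487).
Then the next iterate is (x, y)₁ = (0.6685, -0.2513).

(0.6685, -0.2513)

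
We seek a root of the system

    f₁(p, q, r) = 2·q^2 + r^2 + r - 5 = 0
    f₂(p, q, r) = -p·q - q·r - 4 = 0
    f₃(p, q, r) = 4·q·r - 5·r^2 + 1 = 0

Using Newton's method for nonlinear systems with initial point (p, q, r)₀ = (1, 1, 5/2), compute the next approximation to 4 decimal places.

(-5.5564, 1.0052, 1.5382)

At (1, 1, 5/2): F = (5.7500, -7.5000, -20.2500).
Jacobian J = [[0, 4·q, 2·r + 1], [-q, -p - r, -q], [0, 4·r, 4·q - 10·r]].
At the point, J = [[0.0000, 4.0000, 6.0000], [-1.0000, -3.5000, -1.0000], [0.0000, 10.0000, -21.0000]] (det J = -144.0000).
Solving J·Δ = −F gives Δ = (-6.5564, 0.0052, -0.9618).
Then the next iterate is (p, q, r)₁ = (-5.5564, 1.0052, 1.5382).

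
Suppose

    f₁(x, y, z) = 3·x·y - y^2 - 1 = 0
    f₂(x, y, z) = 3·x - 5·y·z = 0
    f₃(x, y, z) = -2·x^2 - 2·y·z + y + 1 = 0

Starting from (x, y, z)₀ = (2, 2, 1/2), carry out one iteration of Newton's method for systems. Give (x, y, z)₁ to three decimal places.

At (2, 2, 1/2): F = (7.000, 1.000, -7.000).
Jacobian J = [[3·y, 3·x - 2·y, 0], [3, -5·z, -5·y], [-4·x, -2·z + 1, -2·y]].
At the point, J = [[6.000, 2.000, 0.000], [3.000, -2.500, -10.000], [-8.000, 0.000, -4.000]] (det J = 244.000).
Solving J·Δ = −F gives Δ = (-0.893, -0.820, 0.037).
Then the next iterate is (x, y, z)₁ = (1.107, 1.180, 0.537).

(1.107, 1.180, 0.537)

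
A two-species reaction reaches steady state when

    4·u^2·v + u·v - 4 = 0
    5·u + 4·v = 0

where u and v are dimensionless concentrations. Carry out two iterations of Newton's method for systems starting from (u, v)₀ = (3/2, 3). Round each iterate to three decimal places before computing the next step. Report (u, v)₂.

(1.541, -1.927)

At (3/2, 3): F = (27.500, 19.500).
Jacobian J = [[8·u·v + v, 4·u^2 + u], [5, 4]].
At the point, J = [[39.000, 10.500], [5.000, 4.000]] (det J = 103.500).
Solving J·Δ = −F gives Δ = (0.915, -6.019).
Then the next iterate is (u, v)₁ = (2.415, -3.019).
Round to (2.415, -3.019) and repeat: F = (-81.72083, -0.001), J = [[-61.34608, 25.74390], [5.000, 4.000]].
Δ = (-0.874, 1.092), so (u, v)₂ = (1.541, -1.927).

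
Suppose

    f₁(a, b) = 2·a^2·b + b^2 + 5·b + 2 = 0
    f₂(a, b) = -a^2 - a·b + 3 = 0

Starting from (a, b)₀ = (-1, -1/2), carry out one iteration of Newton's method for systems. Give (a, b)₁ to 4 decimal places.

(-1.7885, -0.0288)

At (-1, -1/2): F = (-1.2500, 1.5000).
Jacobian J = [[4·a·b, 2·a^2 + 2·b + 5], [-2·a - b, -a]].
At the point, J = [[2.0000, 6.0000], [2.5000, 1.0000]] (det J = -13.0000).
Solving J·Δ = −F gives Δ = (-0.7885, 0.4712).
Then the next iterate is (a, b)₁ = (-1.7885, -0.0288).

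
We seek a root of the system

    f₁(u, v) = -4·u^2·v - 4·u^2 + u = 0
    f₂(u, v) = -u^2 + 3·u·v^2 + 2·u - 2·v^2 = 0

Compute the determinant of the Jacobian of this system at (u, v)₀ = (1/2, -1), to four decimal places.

5.0000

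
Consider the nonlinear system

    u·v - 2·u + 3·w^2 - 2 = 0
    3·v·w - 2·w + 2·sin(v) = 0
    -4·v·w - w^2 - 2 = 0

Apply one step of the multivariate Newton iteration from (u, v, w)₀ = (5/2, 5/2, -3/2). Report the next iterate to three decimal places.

At (5/2, 5/2, -3/2): F = (6.000, -7.05306, 10.750).
Jacobian J = [[v - 2, u, 6·w], [0, 3·w + 2·cos(v), 3·v - 2], [0, -4·w, -4·v - 2·w]].
At the point, J = [[0.500, 2.500, -9.000], [0.000, -6.10229, 5.500], [0.000, 6.000, -7.000]] (det J = 4.85801).
Solving J·Δ = −F gives Δ = (26.112, 1.004, 2.396).
Then the next iterate is (u, v, w)₁ = (28.612, 3.504, 0.896).

(28.612, 3.504, 0.896)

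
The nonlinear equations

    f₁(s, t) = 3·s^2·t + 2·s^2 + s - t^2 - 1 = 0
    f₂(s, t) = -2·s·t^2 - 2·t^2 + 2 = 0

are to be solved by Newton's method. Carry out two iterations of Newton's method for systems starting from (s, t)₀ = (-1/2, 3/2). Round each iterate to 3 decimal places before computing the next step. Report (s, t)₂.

(-1.050, 2.180)

At (-1/2, 3/2): F = (-2.125, -0.250).
Jacobian J = [[6·s·t + 4·s + 1, 3·s^2 - 2·t], [-2·t^2, -4·s·t - 4·t]].
At the point, J = [[-5.500, -2.250], [-4.500, -3.000]] (det J = 6.375).
Solving J·Δ = −F gives Δ = (-0.912, 1.284).
Then the next iterate is (s, t)₁ = (-1.412, 2.784).
Round to (-1.412, 2.784) and repeat: F = (10.47658, 8.38654), J = [[-28.23405, 0.41323], [-15.50131, 4.58803]].
Δ = (0.362, -0.604), so (s, t)₂ = (-1.050, 2.180).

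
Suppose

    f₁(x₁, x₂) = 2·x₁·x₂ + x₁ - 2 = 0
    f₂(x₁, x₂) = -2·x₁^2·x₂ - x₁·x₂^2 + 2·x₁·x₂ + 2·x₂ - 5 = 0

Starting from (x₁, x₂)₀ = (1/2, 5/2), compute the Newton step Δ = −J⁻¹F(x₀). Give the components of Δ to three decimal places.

(-0.300, 0.800)

At (1/2, 5/2): F = (1.000, -1.875).
Jacobian J = [[2·x₂ + 1, 2·x₁], [-4·x₁·x₂ - x₂^2 + 2·x₂, -2·x₁^2 - 2·x₁·x₂ + 2·x₁ + 2]].
At the point, J = [[6.000, 1.000], [-6.250, 0.000]] (det J = 6.250).
Solving J·Δ = −F gives Δ = (-0.300, 0.800).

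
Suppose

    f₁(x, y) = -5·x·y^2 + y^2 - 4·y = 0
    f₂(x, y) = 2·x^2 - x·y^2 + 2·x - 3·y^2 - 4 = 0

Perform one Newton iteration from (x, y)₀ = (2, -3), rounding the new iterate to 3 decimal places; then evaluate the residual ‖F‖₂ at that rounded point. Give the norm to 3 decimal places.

20.314

At (2, -3): F = (-69.000, -37.000).
Jacobian J = [[-5·y^2, -10·x·y + 2·y - 4], [4·x - y^2 + 2, -2·x·y - 6·y]].
At the point, J = [[-45.000, 50.000], [1.000, 30.000]] (det J = -1400.000).
Solving J·Δ = −F gives Δ = (-0.157, 1.239).
Then the next iterate is (x, y)₁ = (1.843, -1.761).
Re-evaluating at (1.843, -1.761): F = (-18.43171, -8.53943), so ‖F‖₂ = 20.314.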